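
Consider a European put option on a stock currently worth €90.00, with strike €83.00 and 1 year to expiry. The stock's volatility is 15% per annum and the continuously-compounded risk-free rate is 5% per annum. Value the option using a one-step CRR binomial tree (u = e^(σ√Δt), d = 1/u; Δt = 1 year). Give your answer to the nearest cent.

€1.93

CRR parameters: u = e^(σ√Δt) = e^(0.15·√1) = 1.1618, d = 1/u = 0.8607
Per-period rate: rΔt = 0.05·1 = 0.05, so R = e^0.05 = 1.0513
Risk-neutral probability p = (e^0.05 − 0.8607)/(1.1618 − 0.8607) = 0.1906/0.3011 = 0.6328
Terminal stock prices: S_u = 104.6, S_d = 77.46
Terminal payoffs (K − S): max(-21.57, 0) = 0, max(5.536, 0) = 5.536
Node 0 (S = 90): V_0 = e^(−0.05)·[0.6328·0.0000 + 0.3672·5.5363] = 1.9336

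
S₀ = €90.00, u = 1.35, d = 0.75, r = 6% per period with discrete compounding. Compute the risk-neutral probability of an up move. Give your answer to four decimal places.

p = 0.5167

Risk-neutral probability p = (1 + 0.06 − 0.75)/(1.35 − 0.75) = 0.3100/0.6000 = 0.5167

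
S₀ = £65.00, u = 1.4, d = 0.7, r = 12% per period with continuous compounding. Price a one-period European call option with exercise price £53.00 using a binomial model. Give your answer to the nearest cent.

Risk-neutral probability p = (e^0.12 − 0.7)/(1.4 − 0.7) = 0.4275/0.7000 = 0.6107
Terminal stock prices: S_u = 91, S_d = 45.5
Terminal payoffs (S − K): max(38, 0) = 38, max(-7.5, 0) = 0
Node 0 (S = 65): V_0 = e^(−0.12)·[0.6107·38.0000 + 0.3893·0.0000] = 20.5827

£20.58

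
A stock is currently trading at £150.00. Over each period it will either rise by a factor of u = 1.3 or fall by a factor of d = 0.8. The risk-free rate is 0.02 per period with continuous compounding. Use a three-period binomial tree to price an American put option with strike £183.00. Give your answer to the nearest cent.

£42.12

Risk-neutral probability p = (e^0.02 − 0.8)/(1.3 − 0.8) = 0.2202/0.5000 = 0.4404
Terminal stock prices: S_uuu = 329.6, S_uud = 202.8, S_udd = 124.8, S_ddd = 76.8
Terminal payoffs (K − S): max(-146.6, 0) = 0, max(-19.8, 0) = 0, max(58.2, 0) = 58.2, max(106.2, 0) = 106.2
Node uu (S = 253.5): continuation = e^(−0.02)·[0.4404·0.0000 + 0.5596·0.0000] = 0.0000; exercise value = 0.0000 ≤ continuation, so V_uu = 0.0000
Node ud (S = 156): continuation = e^(−0.02)·[0.4404·0.0000 + 0.5596·58.2000] = 31.9237; exercise value = 27.0000 ≤ continuation, so V_ud = 31.9237
Node dd (S = 96): continuation = e^(−0.02)·[0.4404·58.2000 + 0.5596·106.2000] = 83.3764; exercise value = 87.0000 > continuation, so V_dd = 87.0000 (exercise)
Node u (S = 195): continuation = e^(−0.02)·[0.4404·0.0000 + 0.5596·31.9237] = 17.5107; exercise value = 0.0000 ≤ continuation, so V_u = 17.5107
Node d (S = 120): continuation = e^(−0.02)·[0.4404·31.9237 + 0.5596·87.0000] = 61.5018; exercise value = 63.0000 > continuation, so V_d = 63.0000 (exercise)
Node 0 (S = 150): continuation = e^(−0.02)·[0.4404·17.5107 + 0.5596·63.0000] = 42.1156; exercise value = 33.0000 ≤ continuation, so V_0 = 42.1156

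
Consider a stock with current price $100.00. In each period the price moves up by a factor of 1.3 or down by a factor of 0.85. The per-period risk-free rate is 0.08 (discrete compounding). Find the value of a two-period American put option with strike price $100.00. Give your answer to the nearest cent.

$6.79

Risk-neutral probability p = (1 + 0.08 − 0.85)/(1.3 − 0.85) = 0.2300/0.4500 = 0.5111
Terminal stock prices: S_uu = 169, S_ud = 110.5, S_dd = 72.25
Terminal payoffs (K − S): max(-69, 0) = 0, max(-10.5, 0) = 0, max(27.75, 0) = 27.75
Node u (S = 130): continuation = 1/1.08·[0.5111·0.0000 + 0.4889·0.0000] = 0.0000; exercise value = 0.0000 ≤ continuation, so V_u = 0.0000
Node d (S = 85): continuation = 1/1.08·[0.5111·0.0000 + 0.4889·27.7500] = 12.5617; exercise value = 15.0000 > continuation, so V_d = 15.0000 (exercise)
Node 0 (S = 100): continuation = 1/1.08·[0.5111·0.0000 + 0.4889·15.0000] = 6.7901; exercise value = 0.0000 ≤ continuation, so V_0 = 6.7901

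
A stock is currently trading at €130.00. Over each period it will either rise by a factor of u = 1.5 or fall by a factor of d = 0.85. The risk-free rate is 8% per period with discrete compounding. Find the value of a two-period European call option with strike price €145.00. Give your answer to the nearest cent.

Risk-neutral probability p = (1 + 0.08 − 0.85)/(1.5 − 0.85) = 0.2300/0.6500 = 0.3538
Terminal stock prices: S_uu = 292.5, S_ud = 165.8, S_dd = 93.92
Terminal payoffs (S − K): max(147.5, 0) = 147.5, max(20.75, 0) = 20.75, max(-51.08, 0) = 0
Node u (S = 195): V_u = 1/1.08·[0.3538·147.5000 + 0.6462·20.7500] = 60.7407
Node d (S = 110.5): V_d = 1/1.08·[0.3538·20.7500 + 0.6462·0.0000] = 6.7984
Node 0 (S = 130): V_0 = 1/1.08·[0.3538·60.7407 + 0.6462·6.7984] = 23.9683

€23.97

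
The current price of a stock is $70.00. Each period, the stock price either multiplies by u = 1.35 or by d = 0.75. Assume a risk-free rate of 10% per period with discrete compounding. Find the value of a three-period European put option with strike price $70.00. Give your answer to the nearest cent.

$6.04

Risk-neutral probability p = (1 + 0.1 − 0.75)/(1.35 − 0.75) = 0.3500/0.6000 = 0.5833
Terminal stock prices: S_uuu = 172.2, S_uud = 95.68, S_udd = 53.16, S_ddd = 29.53
Terminal payoffs (K − S): max(-102.2, 0) = 0, max(-25.68, 0) = 0, max(16.84, 0) = 16.84, max(40.47, 0) = 40.47
Node uu (S = 127.6): V_uu = 1/1.1·[0.5833·0.0000 + 0.4167·0.0000] = 0.0000
Node ud (S = 70.88): V_ud = 1/1.1·[0.5833·0.0000 + 0.4167·16.8438] = 6.3802
Node dd (S = 39.38): V_dd = 1/1.1·[0.5833·16.8438 + 0.4167·40.4688] = 24.2614
Node u (S = 94.5): V_u = 1/1.1·[0.5833·0.0000 + 0.4167·6.3802] = 2.4167
Node d (S = 52.5): V_d = 1/1.1·[0.5833·6.3802 + 0.4167·24.2614] = 12.5734
Node 0 (S = 70): V_0 = 1/1.1·[0.5833·2.4167 + 0.4167·12.5734] = 6.0442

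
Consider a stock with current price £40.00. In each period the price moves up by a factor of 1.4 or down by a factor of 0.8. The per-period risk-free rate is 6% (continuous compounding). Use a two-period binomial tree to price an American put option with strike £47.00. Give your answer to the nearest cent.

£8.44

Risk-neutral probability p = (e^0.06 − 0.8)/(1.4 − 0.8) = 0.2618/0.6000 = 0.4364
Terminal stock prices: S_uu = 78.4, S_ud = 44.8, S_dd = 25.6
Terminal payoffs (K − S): max(-31.4, 0) = 0, max(2.2, 0) = 2.2, max(21.4, 0) = 21.4
Node u (S = 56): continuation = e^(−0.06)·[0.4364·0.0000 + 0.5636·2.2000] = 1.1677; exercise value = 0.0000 ≤ continuation, so V_u = 1.1677
Node d (S = 32): continuation = e^(−0.06)·[0.4364·2.2000 + 0.5636·21.4000] = 12.2629; exercise value = 15.0000 > continuation, so V_d = 15.0000 (exercise)
Node 0 (S = 40): continuation = e^(−0.06)·[0.4364·1.1677 + 0.5636·15.0000] = 8.4417; exercise value = 7.0000 ≤ continuation, so V_0 = 8.4417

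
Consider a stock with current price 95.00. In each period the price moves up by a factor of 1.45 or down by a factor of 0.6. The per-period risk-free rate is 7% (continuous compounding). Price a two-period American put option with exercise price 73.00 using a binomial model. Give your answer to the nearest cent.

6.65

Risk-neutral probability p = (e^0.07 − 0.6)/(1.45 − 0.6) = 0.4725/0.8500 = 0.5559
Terminal stock prices: S_uu = 199.7, S_ud = 82.65, S_dd = 34.2
Terminal payoffs (K − S): max(-126.7, 0) = 0, max(-9.65, 0) = 0, max(38.8, 0) = 38.8
Node u (S = 137.8): continuation = e^(−0.07)·[0.5559·0.0000 + 0.4441·0.0000] = 0.0000; exercise value = 0.0000 ≤ continuation, so V_u = 0.0000
Node d (S = 57): continuation = e^(−0.07)·[0.5559·0.0000 + 0.4441·38.8000] = 16.0664; exercise value = 16.0000 ≤ continuation, so V_d = 16.0664
Node 0 (S = 95): continuation = e^(−0.07)·[0.5559·0.0000 + 0.4441·16.0664] = 6.6529; exercise value = 0.0000 ≤ continuation, so V_0 = 6.6529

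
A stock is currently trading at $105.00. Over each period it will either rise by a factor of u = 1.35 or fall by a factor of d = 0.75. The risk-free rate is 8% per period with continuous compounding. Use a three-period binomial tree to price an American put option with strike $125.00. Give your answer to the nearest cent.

Risk-neutral probability p = (e^0.08 − 0.75)/(1.35 − 0.75) = 0.3333/0.6000 = 0.5555
Terminal stock prices: S_uuu = 258.3, S_uud = 143.5, S_udd = 79.73, S_ddd = 44.3
Terminal payoffs (K − S): max(-133.3, 0) = 0, max(-18.52, 0) = 0, max(45.27, 0) = 45.27, max(80.7, 0) = 80.7
Node uu (S = 191.4): continuation = e^(−0.08)·[0.5555·0.0000 + 0.4445·0.0000] = 0.0000; exercise value = 0.0000 ≤ continuation, so V_uu = 0.0000
Node ud (S = 106.3): continuation = e^(−0.08)·[0.5555·0.0000 + 0.4445·45.2656] = 18.5745; exercise value = 18.6875 > continuation, so V_ud = 18.6875 (exercise)
Node dd (S = 59.06): continuation = e^(−0.08)·[0.5555·45.2656 + 0.4445·80.7031] = 56.3270; exercise value = 65.9375 > continuation, so V_dd = 65.9375 (exercise)
Node u (S = 141.8): continuation = e^(−0.08)·[0.5555·0.0000 + 0.4445·18.6875] = 7.6683; exercise value = 0.0000 ≤ continuation, so V_u = 7.6683
Node d (S = 78.75): continuation = e^(−0.08)·[0.5555·18.6875 + 0.4445·65.9375] = 36.6395; exercise value = 46.2500 > continuation, so V_d = 46.2500 (exercise)
Node 0 (S = 105): continuation = e^(−0.08)·[0.5555·7.6683 + 0.4445·46.2500] = 22.9106; exercise value = 20.0000 ≤ continuation, so V_0 = 22.9106

$22.91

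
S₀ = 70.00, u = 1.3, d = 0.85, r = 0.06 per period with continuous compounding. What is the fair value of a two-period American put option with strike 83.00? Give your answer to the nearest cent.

13.00

Risk-neutral probability p = (e^0.06 − 0.85)/(1.3 − 0.85) = 0.2118/0.4500 = 0.4707
Terminal stock prices: S_uu = 118.3, S_ud = 77.35, S_dd = 50.57
Terminal payoffs (K − S): max(-35.3, 0) = 0, max(5.65, 0) = 5.65, max(32.43, 0) = 32.43
Node u (S = 91): continuation = e^(−0.06)·[0.4707·0.0000 + 0.5293·5.6500] = 2.8161; exercise value = 0.0000 ≤ continuation, so V_u = 2.8161
Node d (S = 59.5): continuation = e^(−0.06)·[0.4707·5.6500 + 0.5293·32.4250] = 18.6665; exercise value = 23.5000 > continuation, so V_d = 23.5000 (exercise)
Node 0 (S = 70): continuation = e^(−0.06)·[0.4707·2.8161 + 0.5293·23.5000] = 12.9616; exercise value = 13.0000 > continuation, so V_0 = 13.0000 (exercise)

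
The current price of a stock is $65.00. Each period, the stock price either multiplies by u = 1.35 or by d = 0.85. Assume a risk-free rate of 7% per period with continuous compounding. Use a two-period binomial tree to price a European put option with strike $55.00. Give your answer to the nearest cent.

$2.15

Risk-neutral probability p = (e^0.07 − 0.85)/(1.35 − 0.85) = 0.2225/0.5000 = 0.4450
Terminal stock prices: S_uu = 118.5, S_ud = 74.59, S_dd = 46.96
Terminal payoffs (K − S): max(-63.46, 0) = 0, max(-19.59, 0) = 0, max(8.038, 0) = 8.038
Node u (S = 87.75): V_u = e^(−0.07)·[0.4450·0.0000 + 0.5550·0.0000] = 0.0000
Node d (S = 55.25): V_d = e^(−0.07)·[0.4450·0.0000 + 0.5550·8.0375] = 4.1591
Node 0 (S = 65): V_0 = e^(−0.07)·[0.4450·0.0000 + 0.5550·4.1591] = 2.1522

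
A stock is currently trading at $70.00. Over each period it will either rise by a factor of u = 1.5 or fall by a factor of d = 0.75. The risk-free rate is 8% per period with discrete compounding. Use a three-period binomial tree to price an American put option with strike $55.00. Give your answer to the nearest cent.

Risk-neutral probability p = (1 + 0.08 − 0.75)/(1.5 − 0.75) = 0.3300/0.7500 = 0.4400
Terminal stock prices: S_uuu = 236.2, S_uud = 118.1, S_udd = 59.06, S_ddd = 29.53
Terminal payoffs (K − S): max(-181.2, 0) = 0, max(-63.12, 0) = 0, max(-4.062, 0) = 0, max(25.47, 0) = 25.47
Node uu (S = 157.5): continuation = 1/1.08·[0.4400·0.0000 + 0.5600·0.0000] = 0.0000; exercise value = 0.0000 ≤ continuation, so V_uu = 0.0000
Node ud (S = 78.75): continuation = 1/1.08·[0.4400·0.0000 + 0.5600·0.0000] = 0.0000; exercise value = 0.0000 ≤ continuation, so V_ud = 0.0000
Node dd (S = 39.38): continuation = 1/1.08·[0.4400·0.0000 + 0.5600·25.4688] = 13.2060; exercise value = 15.6250 > continuation, so V_dd = 15.6250 (exercise)
Node u (S = 105): continuation = 1/1.08·[0.4400·0.0000 + 0.5600·0.0000] = 0.0000; exercise value = 0.0000 ≤ continuation, so V_u = 0.0000
Node d (S = 52.5): continuation = 1/1.08·[0.4400·0.0000 + 0.5600·15.6250] = 8.1019; exercise value = 2.5000 ≤ continuation, so V_d = 8.1019
Node 0 (S = 70): continuation = 1/1.08·[0.4400·0.0000 + 0.5600·8.1019] = 4.2010; exercise value = 0.0000 ≤ continuation, so V_0 = 4.2010

$4.20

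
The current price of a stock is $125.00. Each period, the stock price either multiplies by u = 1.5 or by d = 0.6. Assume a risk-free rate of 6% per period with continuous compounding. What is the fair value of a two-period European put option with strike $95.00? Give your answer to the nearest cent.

$10.51

Risk-neutral probability p = (e^0.06 − 0.6)/(1.5 − 0.6) = 0.4618/0.9000 = 0.5132
Terminal stock prices: S_uu = 281.2, S_ud = 112.5, S_dd = 45
Terminal payoffs (K − S): max(-186.2, 0) = 0, max(-17.5, 0) = 0, max(50, 0) = 50
Node u (S = 187.5): V_u = e^(−0.06)·[0.5132·0.0000 + 0.4868·0.0000] = 0.0000
Node d (S = 75): V_d = e^(−0.06)·[0.5132·0.0000 + 0.4868·50.0000] = 22.9248
Node 0 (S = 125): V_0 = e^(−0.06)·[0.5132·0.0000 + 0.4868·22.9248] = 10.5109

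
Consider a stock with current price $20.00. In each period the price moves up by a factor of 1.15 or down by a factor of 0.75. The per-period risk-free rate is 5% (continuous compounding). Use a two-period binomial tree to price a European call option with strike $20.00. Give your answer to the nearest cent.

Risk-neutral probability p = (e^0.05 − 0.75)/(1.15 − 0.75) = 0.3013/0.4000 = 0.7532
Terminal stock prices: S_uu = 26.45, S_ud = 17.25, S_dd = 11.25
Terminal payoffs (S − K): max(6.45, 0) = 6.45, max(-2.75, 0) = 0, max(-8.75, 0) = 0
Node u (S = 23): V_u = e^(−0.05)·[0.7532·6.4500 + 0.2468·0.0000] = 4.6211
Node d (S = 15): V_d = e^(−0.05)·[0.7532·0.0000 + 0.2468·0.0000] = 0.0000
Node 0 (S = 20): V_0 = e^(−0.05)·[0.7532·4.6211 + 0.2468·0.0000] = 3.3107

$3.31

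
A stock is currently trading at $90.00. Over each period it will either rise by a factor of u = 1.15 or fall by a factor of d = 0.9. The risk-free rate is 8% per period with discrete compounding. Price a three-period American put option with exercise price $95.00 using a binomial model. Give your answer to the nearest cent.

Risk-neutral probability p = (1 + 0.08 − 0.9)/(1.15 − 0.9) = 0.1800/0.2500 = 0.7200
Terminal stock prices: S_uuu = 136.9, S_uud = 107.1, S_udd = 83.83, S_ddd = 65.61
Terminal payoffs (K − S): max(-41.88, 0) = 0, max(-12.12, 0) = 0, max(11.17, 0) = 11.17, max(29.39, 0) = 29.39
Node uu (S = 119): continuation = 1/1.08·[0.7200·0.0000 + 0.2800·0.0000] = 0.0000; exercise value = 0.0000 ≤ continuation, so V_uu = 0.0000
Node ud (S = 93.15): continuation = 1/1.08·[0.7200·0.0000 + 0.2800·11.1650] = 2.8946; exercise value = 1.8500 ≤ continuation, so V_ud = 2.8946
Node dd (S = 72.9): continuation = 1/1.08·[0.7200·11.1650 + 0.2800·29.3900] = 15.0630; exercise value = 22.1000 > continuation, so V_dd = 22.1000 (exercise)
Node u (S = 103.5): continuation = 1/1.08·[0.7200·0.0000 + 0.2800·2.8946] = 0.7505; exercise value = 0.0000 ≤ continuation, so V_u = 0.7505
Node d (S = 81): continuation = 1/1.08·[0.7200·2.8946 + 0.2800·22.1000] = 7.6594; exercise value = 14.0000 > continuation, so V_d = 14.0000 (exercise)
Node 0 (S = 90): continuation = 1/1.08·[0.7200·0.7505 + 0.2800·14.0000] = 4.1299; exercise value = 5.0000 > continuation, so V_0 = 5.0000 (exercise)

$5.00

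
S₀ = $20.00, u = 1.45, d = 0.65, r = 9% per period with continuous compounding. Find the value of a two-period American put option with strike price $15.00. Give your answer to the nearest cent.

$1.08

Risk-neutral probability p = (e^0.09 − 0.65)/(1.45 − 0.65) = 0.4442/0.8000 = 0.5552
Terminal stock prices: S_uu = 42.05, S_ud = 18.85, S_dd = 8.45
Terminal payoffs (K − S): max(-27.05, 0) = 0, max(-3.85, 0) = 0, max(6.55, 0) = 6.55
Node u (S = 29): continuation = e^(−0.09)·[0.5552·0.0000 + 0.4448·0.0000] = 0.0000; exercise value = 0.0000 ≤ continuation, so V_u = 0.0000
Node d (S = 13): continuation = e^(−0.09)·[0.5552·0.0000 + 0.4448·6.5500] = 2.6626; exercise value = 2.0000 ≤ continuation, so V_d = 2.6626
Node 0 (S = 20): continuation = e^(−0.09)·[0.5552·0.0000 + 0.4448·2.6626] = 1.0823; exercise value = 0.0000 ≤ continuation, so V_0 = 1.0823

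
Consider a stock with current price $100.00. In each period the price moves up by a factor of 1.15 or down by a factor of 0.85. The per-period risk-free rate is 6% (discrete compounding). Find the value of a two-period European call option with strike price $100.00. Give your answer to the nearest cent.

$14.06

Risk-neutral probability p = (1 + 0.06 − 0.85)/(1.15 − 0.85) = 0.2100/0.3000 = 0.7000
Terminal stock prices: S_uu = 132.2, S_ud = 97.75, S_dd = 72.25
Terminal payoffs (S − K): max(32.25, 0) = 32.25, max(-2.25, 0) = 0, max(-27.75, 0) = 0
Node u (S = 115): V_u = 1/1.06·[0.7000·32.2500 + 0.3000·0.0000] = 21.2972
Node d (S = 85): V_d = 1/1.06·[0.7000·0.0000 + 0.3000·0.0000] = 0.0000
Node 0 (S = 100): V_0 = 1/1.06·[0.7000·21.2972 + 0.3000·0.0000] = 14.0642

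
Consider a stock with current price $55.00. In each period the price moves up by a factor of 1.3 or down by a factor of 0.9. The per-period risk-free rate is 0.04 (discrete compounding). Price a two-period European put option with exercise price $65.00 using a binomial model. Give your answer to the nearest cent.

Risk-neutral probability p = (1 + 0.04 − 0.9)/(1.3 − 0.9) = 0.1400/0.4000 = 0.3500
Terminal stock prices: S_uu = 92.95, S_ud = 64.35, S_dd = 44.55
Terminal payoffs (K − S): max(-27.95, 0) = 0, max(0.65, 0) = 0.65, max(20.45, 0) = 20.45
Node u (S = 71.5): V_u = 1/1.04·[0.3500·0.0000 + 0.6500·0.6500] = 0.4062
Node d (S = 49.5): V_d = 1/1.04·[0.3500·0.6500 + 0.6500·20.4500] = 13.0000
Node 0 (S = 55): V_0 = 1/1.04·[0.3500·0.4062 + 0.6500·13.0000] = 8.2617

$8.26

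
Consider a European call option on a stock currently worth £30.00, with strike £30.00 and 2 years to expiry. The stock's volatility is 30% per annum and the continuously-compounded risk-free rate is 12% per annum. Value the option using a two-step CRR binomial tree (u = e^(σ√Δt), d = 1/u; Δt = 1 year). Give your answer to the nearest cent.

CRR parameters: u = e^(σ√Δt) = e^(0.3·√1) = 1.3499, d = 1/u = 0.7408
Per-period rate: rΔt = 0.12·1 = 0.12, so R = e^0.12 = 1.1275
Risk-neutral probability p = (e^0.12 − 0.7408)/(1.3499 − 0.7408) = 0.3867/0.6090 = 0.6349
Terminal stock prices: S_uu = 54.66, S_ud = 30, S_dd = 16.46
Terminal payoffs (S − K): max(24.66, 0) = 24.66, max(0, 0) = 0, max(-13.54, 0) = 0
Node u (S = 40.5): V_u = e^(−0.12)·[0.6349·24.6636 + 0.3651·0.0000] = 13.8882
Node d (S = 22.22): V_d = e^(−0.12)·[0.6349·0.0000 + 0.3651·0.0000] = 0.0000
Node 0 (S = 30): V_0 = e^(−0.12)·[0.6349·13.8882 + 0.3651·0.0000] = 7.8205

£7.82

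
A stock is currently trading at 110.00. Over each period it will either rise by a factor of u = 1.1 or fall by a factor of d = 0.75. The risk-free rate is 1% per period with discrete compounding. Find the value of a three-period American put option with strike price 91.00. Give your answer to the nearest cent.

Risk-neutral probability p = (1 + 0.01 − 0.75)/(1.1 − 0.75) = 0.2600/0.3500 = 0.7429
Terminal stock prices: S_uuu = 146.4, S_uud = 99.83, S_udd = 68.06, S_ddd = 46.41
Terminal payoffs (K − S): max(-55.41, 0) = 0, max(-8.825, 0) = 0, max(22.94, 0) = 22.94, max(44.59, 0) = 44.59
Node uu (S = 133.1): continuation = 1/1.01·[0.7429·0.0000 + 0.2571·0.0000] = 0.0000; exercise value = 0.0000 ≤ continuation, so V_uu = 0.0000
Node ud (S = 90.75): continuation = 1/1.01·[0.7429·0.0000 + 0.2571·22.9375] = 5.8398; exercise value = 0.2500 ≤ continuation, so V_ud = 5.8398
Node dd (S = 61.88): continuation = 1/1.01·[0.7429·22.9375 + 0.2571·44.5938] = 28.2240; exercise value = 29.1250 > continuation, so V_dd = 29.1250 (exercise)
Node u (S = 121): continuation = 1/1.01·[0.7429·0.0000 + 0.2571·5.8398] = 1.4868; exercise value = 0.0000 ≤ continuation, so V_u = 1.4868
Node d (S = 82.5): continuation = 1/1.01·[0.7429·5.8398 + 0.2571·29.1250] = 11.7103; exercise value = 8.5000 ≤ continuation, so V_d = 11.7103
Node 0 (S = 110): continuation = 1/1.01·[0.7429·1.4868 + 0.2571·11.7103] = 4.0750; exercise value = 0.0000 ≤ continuation, so V_0 = 4.0750

4.07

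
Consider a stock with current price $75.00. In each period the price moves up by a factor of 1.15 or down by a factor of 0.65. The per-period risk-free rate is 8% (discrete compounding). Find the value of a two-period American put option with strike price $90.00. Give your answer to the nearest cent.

Risk-neutral probability p = (1 + 0.08 − 0.65)/(1.15 − 0.65) = 0.4300/0.5000 = 0.8600
Terminal stock prices: S_uu = 99.19, S_ud = 56.06, S_dd = 31.69
Terminal payoffs (K − S): max(-9.187, 0) = 0, max(33.94, 0) = 33.94, max(58.31, 0) = 58.31
Node u (S = 86.25): continuation = 1/1.08·[0.8600·0.0000 + 0.1400·33.9375] = 4.3993; exercise value = 3.7500 ≤ continuation, so V_u = 4.3993
Node d (S = 48.75): continuation = 1/1.08·[0.8600·33.9375 + 0.1400·58.3125] = 34.5833; exercise value = 41.2500 > continuation, so V_d = 41.2500 (exercise)
Node 0 (S = 75): continuation = 1/1.08·[0.8600·4.3993 + 0.1400·41.2500] = 8.8504; exercise value = 15.0000 > continuation, so V_0 = 15.0000 (exercise)

$15.00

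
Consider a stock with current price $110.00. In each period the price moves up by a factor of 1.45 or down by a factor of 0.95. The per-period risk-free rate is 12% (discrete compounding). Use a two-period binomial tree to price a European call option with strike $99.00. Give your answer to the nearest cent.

Risk-neutral probability p = (1 + 0.12 − 0.95)/(1.45 − 0.95) = 0.1700/0.5000 = 0.3400
Terminal stock prices: S_uu = 231.3, S_ud = 151.5, S_dd = 99.27
Terminal payoffs (S − K): max(132.3, 0) = 132.3, max(52.53, 0) = 52.53, max(0.275, 0) = 0.275
Node u (S = 159.5): V_u = 1/1.12·[0.3400·132.2750 + 0.6600·52.5250] = 71.1071
Node d (S = 104.5): V_d = 1/1.12·[0.3400·52.5250 + 0.6600·0.2750] = 16.1071
Node 0 (S = 110): V_0 = 1/1.12·[0.3400·71.1071 + 0.6600·16.1071] = 31.0778

$31.08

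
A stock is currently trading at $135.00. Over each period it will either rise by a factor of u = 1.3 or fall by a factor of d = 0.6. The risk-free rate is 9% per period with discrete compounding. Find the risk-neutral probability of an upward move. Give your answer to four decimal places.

Risk-neutral probability p = (1 + 0.09 − 0.6)/(1.3 − 0.6) = 0.4900/0.7000 = 0.7000

p = 0.7000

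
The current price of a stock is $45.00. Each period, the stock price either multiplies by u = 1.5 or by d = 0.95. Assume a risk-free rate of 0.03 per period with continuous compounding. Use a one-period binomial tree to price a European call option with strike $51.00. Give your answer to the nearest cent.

$2.34

Risk-neutral probability p = (e^0.03 − 0.95)/(1.5 − 0.95) = 0.0805/0.5500 = 0.1463
Terminal stock prices: S_u = 67.5, S_d = 42.75
Terminal payoffs (S − K): max(16.5, 0) = 16.5, max(-8.25, 0) = 0
Node 0 (S = 45): V_0 = e^(−0.03)·[0.1463·16.5000 + 0.8537·0.0000] = 2.3423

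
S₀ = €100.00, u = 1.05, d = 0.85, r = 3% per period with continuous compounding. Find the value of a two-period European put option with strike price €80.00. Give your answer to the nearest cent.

€0.07

Risk-neutral probability p = (e^0.03 − 0.85)/(1.05 − 0.85) = 0.1805/0.2000 = 0.9023
Terminal stock prices: S_uu = 110.2, S_ud = 89.25, S_dd = 72.25
Terminal payoffs (K − S): max(-30.25, 0) = 0, max(-9.25, 0) = 0, max(7.75, 0) = 7.75
Node u (S = 105): V_u = e^(−0.03)·[0.9023·0.0000 + 0.0977·0.0000] = 0.0000
Node d (S = 85): V_d = e^(−0.03)·[0.9023·0.0000 + 0.0977·7.7500] = 0.7350
Node 0 (S = 100): V_0 = e^(−0.03)·[0.9023·0.0000 + 0.0977·0.7350] = 0.0697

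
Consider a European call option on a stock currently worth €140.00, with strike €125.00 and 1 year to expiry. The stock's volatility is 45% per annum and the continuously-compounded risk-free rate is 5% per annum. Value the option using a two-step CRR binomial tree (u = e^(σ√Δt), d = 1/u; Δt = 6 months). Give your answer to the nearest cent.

€35.21

CRR parameters: u = e^(σ√Δt) = e^(0.45·√0.5) = 1.3746, d = 1/u = 0.7275
Per-period rate: rΔt = 0.05·0.5 = 0.025, so R = e^0.025 = 1.0253
Risk-neutral probability p = (e^0.025 − 0.7275)/(1.3746 − 0.7275) = 0.2979/0.6472 = 0.4602
Terminal stock prices: S_uu = 264.6, S_ud = 140, S_dd = 74.09
Terminal payoffs (S − K): max(139.6, 0) = 139.6, max(15, 0) = 15, max(-50.91, 0) = 0
Node u (S = 192.5): V_u = e^(−0.025)·[0.4602·139.5522 + 0.5398·15.0000] = 70.5370
Node d (S = 101.8): V_d = e^(−0.025)·[0.4602·15.0000 + 0.5398·0.0000] = 6.7330
Node 0 (S = 140): V_0 = e^(−0.025)·[0.4602·70.5370 + 0.5398·6.7330] = 35.2063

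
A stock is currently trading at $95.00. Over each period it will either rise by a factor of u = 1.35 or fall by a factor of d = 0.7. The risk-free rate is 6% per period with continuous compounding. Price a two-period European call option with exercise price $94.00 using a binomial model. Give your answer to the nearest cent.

$21.75

Risk-neutral probability p = (e^0.06 − 0.7)/(1.35 − 0.7) = 0.3618/0.6500 = 0.5567
Terminal stock prices: S_uu = 173.1, S_ud = 89.77, S_dd = 46.55
Terminal payoffs (S − K): max(79.14, 0) = 79.14, max(-4.225, 0) = 0, max(-47.45, 0) = 0
Node u (S = 128.2): V_u = e^(−0.06)·[0.5567·79.1375 + 0.4433·0.0000] = 41.4881
Node d (S = 66.5): V_d = e^(−0.06)·[0.5567·0.0000 + 0.4433·0.0000] = 0.0000
Node 0 (S = 95): V_0 = e^(−0.06)·[0.5567·41.4881 + 0.4433·0.0000] = 21.7503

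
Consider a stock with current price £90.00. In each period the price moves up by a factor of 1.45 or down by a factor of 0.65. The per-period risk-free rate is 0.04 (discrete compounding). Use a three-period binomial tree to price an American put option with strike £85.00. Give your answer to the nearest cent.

Risk-neutral probability p = (1 + 0.04 − 0.65)/(1.45 − 0.65) = 0.3900/0.8000 = 0.4875
Terminal stock prices: S_uuu = 274.4, S_uud = 123, S_udd = 55.14, S_ddd = 24.72
Terminal payoffs (K − S): max(-189.4, 0) = 0, max(-38, 0) = 0, max(29.86, 0) = 29.86, max(60.28, 0) = 60.28
Node uu (S = 189.2): continuation = 1/1.04·[0.4875·0.0000 + 0.5125·0.0000] = 0.0000; exercise value = 0.0000 ≤ continuation, so V_uu = 0.0000
Node ud (S = 84.83): continuation = 1/1.04·[0.4875·0.0000 + 0.5125·29.8637] = 14.7165; exercise value = 0.1750 ≤ continuation, so V_ud = 14.7165
Node dd (S = 38.03): continuation = 1/1.04·[0.4875·29.8637 + 0.5125·60.2837] = 43.7058; exercise value = 46.9750 > continuation, so V_dd = 46.9750 (exercise)
Node u (S = 130.5): continuation = 1/1.04·[0.4875·0.0000 + 0.5125·14.7165] = 7.2521; exercise value = 0.0000 ≤ continuation, so V_u = 7.2521
Node d (S = 58.5): continuation = 1/1.04·[0.4875·14.7165 + 0.5125·46.9750] = 30.0471; exercise value = 26.5000 ≤ continuation, so V_d = 30.0471
Node 0 (S = 90): continuation = 1/1.04·[0.4875·7.2521 + 0.5125·30.0471] = 18.2063; exercise value = 0.0000 ≤ continuation, so V_0 = 18.2063

£18.21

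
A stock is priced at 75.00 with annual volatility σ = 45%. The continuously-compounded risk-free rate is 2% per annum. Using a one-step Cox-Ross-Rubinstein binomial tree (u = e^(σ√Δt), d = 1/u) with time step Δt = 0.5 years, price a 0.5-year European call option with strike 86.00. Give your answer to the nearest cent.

CRR parameters: u = e^(σ√Δt) = e^(0.45·√0.5) = 1.3746, d = 1/u = 0.7275
Per-period rate: rΔt = 0.02·0.5 = 0.01, so R = e^0.01 = 1.0101
Risk-neutral probability p = (e^0.01 − 0.7275)/(1.3746 − 0.7275) = 0.2826/0.6472 = 0.4366
Terminal stock prices: S_u = 103.1, S_d = 54.56
Terminal payoffs (S − K): max(17.1, 0) = 17.1, max(-31.44, 0) = 0
Node 0 (S = 75): V_0 = e^(−0.01)·[0.4366·17.0986 + 0.5634·0.0000] = 7.3917

7.39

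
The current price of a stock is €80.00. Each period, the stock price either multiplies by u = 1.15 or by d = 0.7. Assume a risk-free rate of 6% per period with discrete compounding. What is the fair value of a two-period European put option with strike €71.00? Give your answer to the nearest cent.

€3.01

Risk-neutral probability p = (1 + 0.06 − 0.7)/(1.15 − 0.7) = 0.3600/0.4500 = 0.8000
Terminal stock prices: S_uu = 105.8, S_ud = 64.4, S_dd = 39.2
Terminal payoffs (K − S): max(-34.8, 0) = 0, max(6.6, 0) = 6.6, max(31.8, 0) = 31.8
Node u (S = 92): V_u = 1/1.06·[0.8000·0.0000 + 0.2000·6.6000] = 1.2453
Node d (S = 56): V_d = 1/1.06·[0.8000·6.6000 + 0.2000·31.8000] = 10.9811
Node 0 (S = 80): V_0 = 1/1.06·[0.8000·1.2453 + 0.2000·10.9811] = 3.0117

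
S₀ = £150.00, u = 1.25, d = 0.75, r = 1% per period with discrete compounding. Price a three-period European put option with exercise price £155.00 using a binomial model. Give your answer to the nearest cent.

£27.12

Risk-neutral probability p = (1 + 0.01 − 0.75)/(1.25 − 0.75) = 0.2600/0.5000 = 0.5200
Terminal stock prices: S_uuu = 293, S_uud = 175.8, S_udd = 105.5, S_ddd = 63.28
Terminal payoffs (K − S): max(-138, 0) = 0, max(-20.78, 0) = 0, max(49.53, 0) = 49.53, max(91.72, 0) = 91.72
Node uu (S = 234.4): V_uu = 1/1.01·[0.5200·0.0000 + 0.4800·0.0000] = 0.0000
Node ud (S = 140.6): V_ud = 1/1.01·[0.5200·0.0000 + 0.4800·49.5312] = 23.5396
Node dd (S = 84.38): V_dd = 1/1.01·[0.5200·49.5312 + 0.4800·91.7188] = 69.0903
Node u (S = 187.5): V_u = 1/1.01·[0.5200·0.0000 + 0.4800·23.5396] = 11.1871
Node d (S = 112.5): V_d = 1/1.01·[0.5200·23.5396 + 0.4800·69.0903] = 44.9544
Node 0 (S = 150): V_0 = 1/1.01·[0.5200·11.1871 + 0.4800·44.9544] = 27.1242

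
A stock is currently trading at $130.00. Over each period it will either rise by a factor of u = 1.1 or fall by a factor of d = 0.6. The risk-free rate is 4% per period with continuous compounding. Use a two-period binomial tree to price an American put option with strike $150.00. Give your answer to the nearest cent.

$20.00

Risk-neutral probability p = (e^0.04 − 0.6)/(1.1 − 0.6) = 0.4408/0.5000 = 0.8816
Terminal stock prices: S_uu = 157.3, S_ud = 85.8, S_dd = 46.8
Terminal payoffs (K − S): max(-7.3, 0) = 0, max(64.2, 0) = 64.2, max(103.2, 0) = 103.2
Node u (S = 143): continuation = e^(−0.04)·[0.8816·0.0000 + 0.1184·64.2000] = 7.3019; exercise value = 7.0000 ≤ continuation, so V_u = 7.3019
Node d (S = 78): continuation = e^(−0.04)·[0.8816·64.2000 + 0.1184·103.2000] = 66.1184; exercise value = 72.0000 > continuation, so V_d = 72.0000 (exercise)
Node 0 (S = 130): continuation = e^(−0.04)·[0.8816·7.3019 + 0.1184·72.0000] = 14.3741; exercise value = 20.0000 > continuation, so V_0 = 20.0000 (exercise)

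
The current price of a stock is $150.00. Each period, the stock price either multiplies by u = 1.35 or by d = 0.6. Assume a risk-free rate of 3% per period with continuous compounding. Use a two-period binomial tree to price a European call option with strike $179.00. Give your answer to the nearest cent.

$29.28

Risk-neutral probability p = (e^0.03 − 0.6)/(1.35 − 0.6) = 0.4305/0.7500 = 0.5739
Terminal stock prices: S_uu = 273.4, S_ud = 121.5, S_dd = 54
Terminal payoffs (S − K): max(94.38, 0) = 94.38, max(-57.5, 0) = 0, max(-125, 0) = 0
Node u (S = 202.5): V_u = e^(−0.03)·[0.5739·94.3750 + 0.4261·0.0000] = 52.5647
Node d (S = 90): V_d = e^(−0.03)·[0.5739·0.0000 + 0.4261·0.0000] = 0.0000
Node 0 (S = 150): V_0 = e^(−0.03)·[0.5739·52.5647 + 0.4261·0.0000] = 29.2773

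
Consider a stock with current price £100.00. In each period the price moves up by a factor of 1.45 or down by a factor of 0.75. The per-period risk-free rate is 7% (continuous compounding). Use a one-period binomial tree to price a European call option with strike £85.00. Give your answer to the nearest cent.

Risk-neutral probability p = (e^0.07 − 0.75)/(1.45 − 0.75) = 0.3225/0.7000 = 0.4607
Terminal stock prices: S_u = 145, S_d = 75
Terminal payoffs (S − K): max(60, 0) = 60, max(-10, 0) = 0
Node 0 (S = 100): V_0 = e^(−0.07)·[0.4607·60.0000 + 0.5393·0.0000] = 25.7747

£25.77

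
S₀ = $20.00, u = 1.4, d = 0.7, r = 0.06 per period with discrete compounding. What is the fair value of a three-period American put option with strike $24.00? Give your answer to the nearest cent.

Risk-neutral probability p = (1 + 0.06 − 0.7)/(1.4 − 0.7) = 0.3600/0.7000 = 0.5143
Terminal stock prices: S_uuu = 54.88, S_uud = 27.44, S_udd = 13.72, S_ddd = 6.86
Terminal payoffs (K − S): max(-30.88, 0) = 0, max(-3.44, 0) = 0, max(10.28, 0) = 10.28, max(17.14, 0) = 17.14
Node uu (S = 39.2): continuation = 1/1.06·[0.5143·0.0000 + 0.4857·0.0000] = 0.0000; exercise value = 0.0000 ≤ continuation, so V_uu = 0.0000
Node ud (S = 19.6): continuation = 1/1.06·[0.5143·0.0000 + 0.4857·10.2800] = 4.7105; exercise value = 4.4000 ≤ continuation, so V_ud = 4.7105
Node dd (S = 9.8): continuation = 1/1.06·[0.5143·10.2800 + 0.4857·17.1400] = 12.8415; exercise value = 14.2000 > continuation, so V_dd = 14.2000 (exercise)
Node u (S = 28): continuation = 1/1.06·[0.5143·0.0000 + 0.4857·4.7105] = 2.1585; exercise value = 0.0000 ≤ continuation, so V_u = 2.1585
Node d (S = 14): continuation = 1/1.06·[0.5143·4.7105 + 0.4857·14.2000] = 8.7922; exercise value = 10.0000 > continuation, so V_d = 10.0000 (exercise)
Node 0 (S = 20): continuation = 1/1.06·[0.5143·2.1585 + 0.4857·10.0000] = 5.6294; exercise value = 4.0000 ≤ continuation, so V_0 = 5.6294

$5.63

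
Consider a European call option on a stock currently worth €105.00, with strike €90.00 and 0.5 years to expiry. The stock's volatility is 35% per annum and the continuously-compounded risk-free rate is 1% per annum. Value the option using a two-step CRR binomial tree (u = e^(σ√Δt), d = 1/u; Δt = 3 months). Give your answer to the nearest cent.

€20.03

CRR parameters: u = e^(σ√Δt) = e^(0.35·√0.25) = 1.1912, d = 1/u = 0.8395
Per-period rate: rΔt = 0.01·0.25 = 0.0025, so R = e^0.0025 = 1.0025
Risk-neutral probability p = (e^0.0025 − 0.8395)/(1.1912 − 0.8395) = 0.1630/0.3518 = 0.4635
Terminal stock prices: S_uu = 149, S_ud = 105, S_dd = 73.99
Terminal payoffs (S − K): max(59, 0) = 59, max(15, 0) = 15, max(-16.01, 0) = 0
Node u (S = 125.1): V_u = e^(−0.0025)·[0.4635·59.0021 + 0.5365·15.0000] = 35.3056
Node d (S = 88.14): V_d = e^(−0.0025)·[0.4635·15.0000 + 0.5365·0.0000] = 6.9348
Node 0 (S = 105): V_0 = e^(−0.0025)·[0.4635·35.3056 + 0.5365·6.9348] = 20.0338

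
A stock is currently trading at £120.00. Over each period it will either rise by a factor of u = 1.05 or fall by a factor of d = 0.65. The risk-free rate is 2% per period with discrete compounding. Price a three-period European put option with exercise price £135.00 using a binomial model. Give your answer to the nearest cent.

Risk-neutral probability p = (1 + 0.02 − 0.65)/(1.05 − 0.65) = 0.3700/0.4000 = 0.9250
Terminal stock prices: S_uuu = 138.9, S_uud = 86, S_udd = 53.24, S_ddd = 32.95
Terminal payoffs (K − S): max(-3.915, 0) = 0, max(49, 0) = 49, max(81.76, 0) = 81.76, max(102, 0) = 102
Node uu (S = 132.3): V_uu = 1/1.02·[0.9250·0.0000 + 0.0750·49.0050] = 3.6033
Node ud (S = 81.9): V_ud = 1/1.02·[0.9250·49.0050 + 0.0750·81.7650] = 50.4529
Node dd (S = 50.7): V_dd = 1/1.02·[0.9250·81.7650 + 0.0750·102.0450] = 81.6529
Node u (S = 126): V_u = 1/1.02·[0.9250·3.6033 + 0.0750·50.4529] = 6.9775
Node d (S = 78): V_d = 1/1.02·[0.9250·50.4529 + 0.0750·81.6529] = 51.7578
Node 0 (S = 120): V_0 = 1/1.02·[0.9250·6.9775 + 0.0750·51.7578] = 10.1333

£10.13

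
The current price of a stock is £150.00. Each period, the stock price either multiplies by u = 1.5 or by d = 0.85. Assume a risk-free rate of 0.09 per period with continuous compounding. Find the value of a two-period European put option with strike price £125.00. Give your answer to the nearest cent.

£5.41

Risk-neutral probability p = (e^0.09 − 0.85)/(1.5 − 0.85) = 0.2442/0.6500 = 0.3757
Terminal stock prices: S_uu = 337.5, S_ud = 191.2, S_dd = 108.4
Terminal payoffs (K − S): max(-212.5, 0) = 0, max(-66.25, 0) = 0, max(16.63, 0) = 16.63
Node u (S = 225): V_u = e^(−0.09)·[0.3757·0.0000 + 0.6243·0.0000] = 0.0000
Node d (S = 127.5): V_d = e^(−0.09)·[0.3757·0.0000 + 0.6243·16.6250] = 9.4864
Node 0 (S = 150): V_0 = e^(−0.09)·[0.3757·0.0000 + 0.6243·9.4864] = 5.4130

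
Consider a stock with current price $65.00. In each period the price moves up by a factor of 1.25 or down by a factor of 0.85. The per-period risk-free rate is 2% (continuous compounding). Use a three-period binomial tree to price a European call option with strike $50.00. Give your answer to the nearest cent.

$19.71

Risk-neutral probability p = (e^0.02 − 0.85)/(1.25 − 0.85) = 0.1702/0.4000 = 0.4255
Terminal stock prices: S_uuu = 127, S_uud = 86.33, S_udd = 58.7, S_ddd = 39.92
Terminal payoffs (S − K): max(76.95, 0) = 76.95, max(36.33, 0) = 36.33, max(8.703, 0) = 8.703, max(-10.08, 0) = 0
Node uu (S = 101.6): V_uu = e^(−0.02)·[0.4255·76.9531 + 0.5745·36.3281] = 52.5526
Node ud (S = 69.06): V_ud = e^(−0.02)·[0.4255·36.3281 + 0.5745·8.7031] = 20.0526
Node dd (S = 46.96): V_dd = e^(−0.02)·[0.4255·8.7031 + 0.5745·0.0000] = 3.6299
Node u (S = 81.25): V_u = e^(−0.02)·[0.4255·52.5526 + 0.5745·20.0526] = 33.2105
Node d (S = 55.25): V_d = e^(−0.02)·[0.4255·20.0526 + 0.5745·3.6299] = 10.4075
Node 0 (S = 65): V_0 = e^(−0.02)·[0.4255·33.2105 + 0.5745·10.4075] = 19.7121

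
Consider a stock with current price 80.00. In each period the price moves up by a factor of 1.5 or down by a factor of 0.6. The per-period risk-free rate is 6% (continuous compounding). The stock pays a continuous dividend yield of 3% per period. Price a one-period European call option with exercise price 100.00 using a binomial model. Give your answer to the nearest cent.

Per-period risk-free factor R = e^0.06 = 1.0618; dividend-adjusted growth = e^(0.06−0.03) = 1.0305.
Risk-neutral probability p = (1.0305 − 0.6)/(1.5 − 0.6) = 0.4305/0.9000 = 0.4783
Terminal stock prices: S_u = 120, S_d = 48
Terminal payoffs (S − K): max(20, 0) = 20, max(-52, 0) = 0
Node 0 (S = 80): V_0 = e^(−0.06)·[0.4783·20.0000 + 0.5217·0.0000] = 9.0086

9.01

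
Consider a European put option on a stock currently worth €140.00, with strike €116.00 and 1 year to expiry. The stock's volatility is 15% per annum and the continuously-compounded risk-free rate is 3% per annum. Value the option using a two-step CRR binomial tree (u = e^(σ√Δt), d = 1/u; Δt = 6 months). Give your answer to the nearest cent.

€0.56

CRR parameters: u = e^(σ√Δt) = e^(0.15·√0.5) = 1.1119, d = 1/u = 0.8994
Per-period rate: rΔt = 0.03·0.5 = 0.015, so R = e^0.015 = 1.0151
Risk-neutral probability p = (e^0.015 − 0.8994)/(1.1119 − 0.8994) = 0.1157/0.2125 = 0.5446
Terminal stock prices: S_uu = 173.1, S_ud = 140, S_dd = 113.2
Terminal payoffs (K − S): max(-57.08, 0) = 0, max(-24, 0) = 0, max(2.76, 0) = 2.76
Node u (S = 155.7): V_u = e^(−0.015)·[0.5446·0.0000 + 0.4554·0.0000] = 0.0000
Node d (S = 125.9): V_d = e^(−0.015)·[0.5446·0.0000 + 0.4554·2.7599] = 1.2381
Node 0 (S = 140): V_0 = e^(−0.015)·[0.5446·0.0000 + 0.4554·1.2381] = 0.5554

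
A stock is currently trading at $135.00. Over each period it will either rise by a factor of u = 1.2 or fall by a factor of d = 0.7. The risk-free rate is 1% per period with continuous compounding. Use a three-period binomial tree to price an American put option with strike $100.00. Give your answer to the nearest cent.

$8.37

Risk-neutral probability p = (e^0.01 − 0.7)/(1.2 − 0.7) = 0.3101/0.5000 = 0.6201
Terminal stock prices: S_uuu = 233.3, S_uud = 136.1, S_udd = 79.38, S_ddd = 46.3
Terminal payoffs (K − S): max(-133.3, 0) = 0, max(-36.08, 0) = 0, max(20.62, 0) = 20.62, max(53.7, 0) = 53.7
Node uu (S = 194.4): continuation = e^(−0.01)·[0.6201·0.0000 + 0.3799·0.0000] = 0.0000; exercise value = 0.0000 ≤ continuation, so V_uu = 0.0000
Node ud (S = 113.4): continuation = e^(−0.01)·[0.6201·0.0000 + 0.3799·20.6200] = 7.7556; exercise value = 0.0000 ≤ continuation, so V_ud = 7.7556
Node dd (S = 66.15): continuation = e^(−0.01)·[0.6201·20.6200 + 0.3799·53.6950] = 32.8550; exercise value = 33.8500 > continuation, so V_dd = 33.8500 (exercise)
Node u (S = 162): continuation = e^(−0.01)·[0.6201·0.0000 + 0.3799·7.7556] = 2.9170; exercise value = 0.0000 ≤ continuation, so V_u = 2.9170
Node d (S = 94.5): continuation = e^(−0.01)·[0.6201·7.7556 + 0.3799·33.8500] = 17.4930; exercise value = 5.5000 ≤ continuation, so V_d = 17.4930
Node 0 (S = 135): continuation = e^(−0.01)·[0.6201·2.9170 + 0.3799·17.4930] = 8.3703; exercise value = 0.0000 ≤ continuation, so V_0 = 8.3703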